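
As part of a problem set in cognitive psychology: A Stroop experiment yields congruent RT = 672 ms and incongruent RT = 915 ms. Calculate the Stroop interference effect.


Stroop effect = RT(incongruent) - RT(congruent)
= 915 - 672
= 243 ms


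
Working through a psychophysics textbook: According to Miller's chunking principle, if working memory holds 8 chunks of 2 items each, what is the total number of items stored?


Total items = chunks * items_per_chunk
= 8 * 2
= 16


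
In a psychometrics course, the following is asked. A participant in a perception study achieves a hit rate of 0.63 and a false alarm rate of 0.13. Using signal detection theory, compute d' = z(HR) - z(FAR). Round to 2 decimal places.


d' = z(HR) - z(FAR)
z(0.63) = 0.3319
z(0.13) = -1.1264
d' = 0.3319 - -1.1264
= 1.46


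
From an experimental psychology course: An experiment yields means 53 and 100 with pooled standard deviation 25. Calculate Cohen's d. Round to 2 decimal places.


Cohen's d = (M1 - M2) / S_pooled
= (53 - 100) / 25
= -47 / 25
= -1.88


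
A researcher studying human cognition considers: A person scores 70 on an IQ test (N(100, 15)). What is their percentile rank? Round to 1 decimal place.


z = (IQ - mean) / SD
z = (70 - 100) / 15 = -2.0
Percentile = Phi(-2.0) * 100
Phi(-2.0) = 0.02275
= 2.3


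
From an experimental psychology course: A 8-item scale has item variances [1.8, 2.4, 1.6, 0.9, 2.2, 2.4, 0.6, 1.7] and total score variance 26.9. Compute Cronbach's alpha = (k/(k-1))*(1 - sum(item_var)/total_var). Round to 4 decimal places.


alpha = (k/(k-1)) * (1 - sum(s_i^2)/s_total^2)
sum(item variances) = 13.6
k/(k-1) = 8/7 = 1.142857
1 - 13.6/26.9 = 1 - 0.505576 = 0.494424
alpha = 1.142857 * 0.494424
= 0.5651


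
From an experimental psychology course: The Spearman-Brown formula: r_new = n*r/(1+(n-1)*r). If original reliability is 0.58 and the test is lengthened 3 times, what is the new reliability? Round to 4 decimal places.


r_new = n*r / (1 + (n-1)*r)
Numerator = 3 * 0.58 = 1.74
Denominator = 1 + 2 * 0.58 = 2.16
r_new = 1.74 / 2.16
= 0.8056


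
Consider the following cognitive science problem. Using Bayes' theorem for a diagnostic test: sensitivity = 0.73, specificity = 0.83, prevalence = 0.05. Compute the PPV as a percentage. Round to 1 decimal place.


PPV = (sens * prev) / (sens * prev + (1-spec) * (1-prev))
Numerator = 0.73 * 0.05 = 0.0365
P(positive and no disease) = (1 - spec) * (1 - prev) = (1 - 0.83) * (1 - 0.05) = 0.1615
Denominator = 0.0365 + 0.1615 = 0.198
PPV = 0.0365 / 0.198 = 0.184343
As percentage = 18.4


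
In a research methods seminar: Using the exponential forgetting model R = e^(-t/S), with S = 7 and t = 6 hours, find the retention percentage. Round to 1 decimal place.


R = e^(-t/S)
-t/S = -6/7 = -0.857143
R = e^(-0.857143) = 0.424373
Percentage = 0.424373 * 100
= 42.4


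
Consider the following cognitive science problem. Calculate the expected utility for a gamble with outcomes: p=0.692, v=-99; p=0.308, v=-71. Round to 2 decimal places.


EU = sum(p_i * v_i)
0.692 * -99 = -68.508
0.308 * -71 = -21.868
EU = -68.508 + -21.868
= -90.38


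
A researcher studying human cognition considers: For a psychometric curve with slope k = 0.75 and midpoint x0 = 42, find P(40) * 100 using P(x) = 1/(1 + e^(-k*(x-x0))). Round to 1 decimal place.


P(x) = 1/(1 + e^(-0.75*(40 - 42)))
Exponent = -0.75 * -2 = 1.5
e^(1.5) = 4.481689
P = 1/(1 + 4.481689) = 0.182426
Percentage = 18.2


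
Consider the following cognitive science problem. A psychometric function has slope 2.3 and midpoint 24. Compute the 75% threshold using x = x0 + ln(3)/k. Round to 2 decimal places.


At P = 0.75: 0.75 = 1/(1 + e^(-k*(x-x0)))
Solving: e^(-k*(x-x0)) = 1/3
x = x0 + ln(3)/k
ln(3) = 1.0986
x = 24 + 1.0986/2.3
= 24 + 0.4777
= 24.48


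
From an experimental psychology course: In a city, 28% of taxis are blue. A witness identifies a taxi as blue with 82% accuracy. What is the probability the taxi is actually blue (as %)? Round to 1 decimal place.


P(blue | says blue) = P(says blue | blue)*P(blue) / [P(says blue | blue)*P(blue) + P(says blue | not blue)*P(not blue)]
Numerator = 0.82 * 0.28 = 0.2296
False identification = 0.18 * 0.72 = 0.1296
P = 0.2296 / (0.2296 + 0.1296)
= 0.2296 / 0.3592
As percentage = 63.9


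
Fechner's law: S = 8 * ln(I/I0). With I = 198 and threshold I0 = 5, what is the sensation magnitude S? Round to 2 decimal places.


S = 8 * ln(198/5)
I/I0 = 39.6
ln(39.6) = 3.6788
S = 8 * 3.6788
= 29.43


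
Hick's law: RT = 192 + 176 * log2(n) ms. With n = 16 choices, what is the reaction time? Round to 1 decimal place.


RT = 192 + 176 * log2(16)
log2(16) = 4.0
RT = 192 + 176 * 4.0
= 192 + 704.0
= 896.0 ms


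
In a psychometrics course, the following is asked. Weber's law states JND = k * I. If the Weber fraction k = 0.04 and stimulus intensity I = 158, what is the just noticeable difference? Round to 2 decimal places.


JND = k * I
JND = 0.04 * 158
= 6.32


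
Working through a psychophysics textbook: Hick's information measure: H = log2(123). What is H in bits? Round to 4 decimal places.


H = log2(n)
H = log2(123)
= 6.9425


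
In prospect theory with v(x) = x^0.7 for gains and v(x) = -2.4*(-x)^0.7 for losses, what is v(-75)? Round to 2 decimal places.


Since x = -75 < 0, use v(x) = -lambda*(-x)^alpha
(-x) = 75
75^0.7 = 20.5373
v(-75) = -2.4 * 20.5373
= -49.29


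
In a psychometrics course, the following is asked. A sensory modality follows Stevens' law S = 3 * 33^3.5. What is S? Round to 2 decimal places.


S = 3 * 33^3.5
33^3.5 = 206442.3478
S = 3 * 206442.3478
= 619327.04


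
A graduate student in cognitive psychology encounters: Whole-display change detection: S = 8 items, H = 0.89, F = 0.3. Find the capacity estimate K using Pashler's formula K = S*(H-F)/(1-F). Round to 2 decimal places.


K = S * (H - F) / (1 - F)
H - F = 0.59
1 - F = 0.7
K = 8 * 0.59 / 0.7
= 6.74


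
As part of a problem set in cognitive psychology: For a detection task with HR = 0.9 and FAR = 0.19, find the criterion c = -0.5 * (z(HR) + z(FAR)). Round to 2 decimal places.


c = -0.5 * (z(HR) + z(FAR))
z(0.9) = 1.2816
z(0.19) = -0.8779
c = -0.5 * (1.2816 + -0.8779)
= -0.5 * 0.4037
= -0.20


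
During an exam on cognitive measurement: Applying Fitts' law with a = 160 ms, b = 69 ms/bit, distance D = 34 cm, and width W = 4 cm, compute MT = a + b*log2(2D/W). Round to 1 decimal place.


MT = 160 + 69 * log2(2*34/4)
2D/W = 17.0
log2(17.0) = 4.0875
MT = 160 + 69 * 4.0875
= 442.0 ms


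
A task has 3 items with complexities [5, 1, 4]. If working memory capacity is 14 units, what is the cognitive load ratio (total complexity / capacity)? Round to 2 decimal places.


Total complexity = 5 + 1 + 4 = 10
Load = total / capacity = 10 / 14
= 0.71


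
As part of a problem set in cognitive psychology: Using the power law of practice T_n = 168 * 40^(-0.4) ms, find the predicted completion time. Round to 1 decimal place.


T_n = 168 * 40^(-0.4)
40^(-0.4) = 0.228653
T_n = 168 * 0.228653
= 38.4 ms


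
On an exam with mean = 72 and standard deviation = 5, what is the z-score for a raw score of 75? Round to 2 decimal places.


z = (X - mu) / sigma
= (75 - 72) / 5
= 3 / 5
= 0.60


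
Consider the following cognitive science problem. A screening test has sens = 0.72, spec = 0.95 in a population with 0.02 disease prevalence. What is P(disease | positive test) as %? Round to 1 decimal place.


PPV = (sens * prev) / (sens * prev + (1-spec) * (1-prev))
Numerator = 0.72 * 0.02 = 0.0144
P(positive and no disease) = (1 - spec) * (1 - prev) = (1 - 0.95) * (1 - 0.02) = 0.049
Denominator = 0.0144 + 0.049 = 0.0634
PPV = 0.0144 / 0.0634 = 0.227129
As percentage = 22.7


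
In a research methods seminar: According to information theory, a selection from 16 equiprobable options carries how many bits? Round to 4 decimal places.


H = log2(n)
H = log2(16)
= 4.0000


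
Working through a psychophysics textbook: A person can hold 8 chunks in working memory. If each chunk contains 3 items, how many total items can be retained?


Total items = chunks * items_per_chunk
= 8 * 3
= 24


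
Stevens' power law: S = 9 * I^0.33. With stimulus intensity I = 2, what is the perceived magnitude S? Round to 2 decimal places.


S = 9 * 2^0.33
2^0.33 = 1.257
S = 9 * 1.257
= 11.31


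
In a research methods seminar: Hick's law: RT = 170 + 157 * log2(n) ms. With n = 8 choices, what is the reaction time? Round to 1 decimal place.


RT = 170 + 157 * log2(8)
log2(8) = 3.0
RT = 170 + 157 * 3.0
= 170 + 471.0
= 641.0 ms


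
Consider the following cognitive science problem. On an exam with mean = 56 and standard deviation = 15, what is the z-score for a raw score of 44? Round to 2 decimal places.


z = (X - mu) / sigma
= (44 - 56) / 15
= -12 / 15
= -0.80


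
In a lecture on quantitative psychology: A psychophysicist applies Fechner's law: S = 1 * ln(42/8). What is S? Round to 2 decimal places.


S = 1 * ln(42/8)
I/I0 = 5.25
ln(5.25) = 1.6582
S = 1 * 1.6582
= 1.66


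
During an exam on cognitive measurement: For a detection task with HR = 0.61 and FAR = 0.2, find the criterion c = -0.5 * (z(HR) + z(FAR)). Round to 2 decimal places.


c = -0.5 * (z(HR) + z(FAR))
z(0.61) = 0.2793
z(0.2) = -0.8416
c = -0.5 * (0.2793 + -0.8416)
= -0.5 * -0.5623
= 0.28


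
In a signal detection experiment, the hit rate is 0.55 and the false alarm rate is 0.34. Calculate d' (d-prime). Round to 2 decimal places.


d' = z(HR) - z(FAR)
z(0.55) = 0.1257
z(0.34) = -0.4125
d' = 0.1257 - -0.4125
= 0.54


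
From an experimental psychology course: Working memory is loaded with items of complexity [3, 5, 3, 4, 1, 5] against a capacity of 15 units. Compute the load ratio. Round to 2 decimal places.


Total complexity = 3 + 5 + 3 + 4 + 1 + 5 = 21
Load = total / capacity = 21 / 15
= 1.40


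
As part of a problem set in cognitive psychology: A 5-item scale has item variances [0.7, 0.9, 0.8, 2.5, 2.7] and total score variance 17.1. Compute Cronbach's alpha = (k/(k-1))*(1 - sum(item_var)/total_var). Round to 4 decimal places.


alpha = (k/(k-1)) * (1 - sum(s_i^2)/s_total^2)
sum(item variances) = 7.6
k/(k-1) = 5/4 = 1.25
1 - 7.6/17.1 = 1 - 0.444444 = 0.555556
alpha = 1.25 * 0.555556
= 0.6944


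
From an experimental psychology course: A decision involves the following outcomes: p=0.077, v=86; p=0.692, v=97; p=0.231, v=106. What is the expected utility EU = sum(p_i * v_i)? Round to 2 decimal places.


EU = sum(p_i * v_i)
0.077 * 86 = 6.622
0.692 * 97 = 67.124
0.231 * 106 = 24.486
EU = 6.622 + 67.124 + 24.486
= 98.23


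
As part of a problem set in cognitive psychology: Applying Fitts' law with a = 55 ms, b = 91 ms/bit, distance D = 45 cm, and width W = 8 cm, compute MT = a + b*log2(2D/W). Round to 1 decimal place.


MT = 55 + 91 * log2(2*45/8)
2D/W = 11.25
log2(11.25) = 3.4919
MT = 55 + 91 * 3.4919
= 372.8 ms


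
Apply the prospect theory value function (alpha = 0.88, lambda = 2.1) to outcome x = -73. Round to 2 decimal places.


Since x = -73 < 0, use v(x) = -lambda*(-x)^alpha
(-x) = 73
73^0.88 = 43.6239
v(-73) = -2.1 * 43.6239
= -91.61


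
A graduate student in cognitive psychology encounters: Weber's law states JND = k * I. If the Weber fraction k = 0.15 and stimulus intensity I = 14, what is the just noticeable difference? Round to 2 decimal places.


JND = k * I
JND = 0.15 * 14
= 2.10


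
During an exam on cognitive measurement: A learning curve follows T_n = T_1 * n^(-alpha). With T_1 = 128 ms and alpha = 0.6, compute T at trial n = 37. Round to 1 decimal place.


T_n = 128 * 37^(-0.6)
37^(-0.6) = 0.114572
T_n = 128 * 0.114572
= 14.7 ms


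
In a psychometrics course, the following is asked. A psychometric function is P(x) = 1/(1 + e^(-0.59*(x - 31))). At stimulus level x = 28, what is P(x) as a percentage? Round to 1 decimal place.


P(x) = 1/(1 + e^(-0.59*(28 - 31)))
Exponent = -0.59 * -3 = 1.77
e^(1.77) = 5.870853
P = 1/(1 + 5.870853) = 0.145542
Percentage = 14.6


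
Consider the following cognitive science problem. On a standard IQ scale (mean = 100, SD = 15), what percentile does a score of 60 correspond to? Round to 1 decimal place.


z = (IQ - mean) / SD
z = (60 - 100) / 15 = -2.6667
Percentile = Phi(-2.6667) * 100
Phi(-2.6667) = 0.00383
= 0.4


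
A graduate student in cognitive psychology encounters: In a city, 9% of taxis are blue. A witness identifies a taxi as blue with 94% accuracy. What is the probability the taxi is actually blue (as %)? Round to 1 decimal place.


P(blue | says blue) = P(says blue | blue)*P(blue) / [P(says blue | blue)*P(blue) + P(says blue | not blue)*P(not blue)]
Numerator = 0.94 * 0.09 = 0.0846
False identification = 0.06 * 0.91 = 0.0546
P = 0.0846 / (0.0846 + 0.0546)
= 0.0846 / 0.1392
As percentage = 60.8


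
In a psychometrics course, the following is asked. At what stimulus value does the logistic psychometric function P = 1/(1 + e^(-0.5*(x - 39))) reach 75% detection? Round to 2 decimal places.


At P = 0.75: 0.75 = 1/(1 + e^(-k*(x-x0)))
Solving: e^(-k*(x-x0)) = 1/3
x = x0 + ln(3)/k
ln(3) = 1.0986
x = 39 + 1.0986/0.5
= 39 + 2.1972
= 41.20


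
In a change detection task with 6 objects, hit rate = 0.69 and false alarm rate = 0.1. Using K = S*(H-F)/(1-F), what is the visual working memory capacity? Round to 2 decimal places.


K = S * (H - F) / (1 - F)
H - F = 0.59
1 - F = 0.9
K = 6 * 0.59 / 0.9
= 3.93


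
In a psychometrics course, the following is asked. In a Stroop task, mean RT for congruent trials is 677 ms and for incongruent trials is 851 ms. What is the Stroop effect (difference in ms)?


Stroop effect = RT(incongruent) - RT(congruent)
= 851 - 677
= 174 ms


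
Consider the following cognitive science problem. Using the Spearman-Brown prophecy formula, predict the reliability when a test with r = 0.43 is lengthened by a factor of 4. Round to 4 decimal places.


r_new = n*r / (1 + (n-1)*r)
Numerator = 4 * 0.43 = 1.72
Denominator = 1 + 3 * 0.43 = 2.29
r_new = 1.72 / 2.29
= 0.7511


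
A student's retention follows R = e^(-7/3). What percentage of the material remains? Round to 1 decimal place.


R = e^(-t/S)
-t/S = -7/3 = -2.333333
R = e^(-2.333333) = 0.096972
Percentage = 0.096972 * 100
= 9.7


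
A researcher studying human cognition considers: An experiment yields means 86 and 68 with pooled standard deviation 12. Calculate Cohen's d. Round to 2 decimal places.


Cohen's d = (M1 - M2) / S_pooled
= (86 - 68) / 12
= 18 / 12
= 1.50


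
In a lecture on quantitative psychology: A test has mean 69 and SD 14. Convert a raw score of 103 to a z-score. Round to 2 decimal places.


z = (X - mu) / sigma
= (103 - 69) / 14
= 34 / 14
= 2.43


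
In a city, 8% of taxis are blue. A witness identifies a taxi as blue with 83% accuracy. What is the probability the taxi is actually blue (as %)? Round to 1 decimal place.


P(blue | says blue) = P(says blue | blue)*P(blue) / [P(says blue | blue)*P(blue) + P(says blue | not blue)*P(not blue)]
Numerator = 0.83 * 0.08 = 0.0664
False identification = 0.17 * 0.92 = 0.1564
P = 0.0664 / (0.0664 + 0.1564)
= 0.0664 / 0.2228
As percentage = 29.8


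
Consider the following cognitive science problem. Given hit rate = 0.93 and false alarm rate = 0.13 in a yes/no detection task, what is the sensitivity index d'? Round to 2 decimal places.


d' = z(HR) - z(FAR)
z(0.93) = 1.4758
z(0.13) = -1.1264
d' = 1.4758 - -1.1264
= 2.60


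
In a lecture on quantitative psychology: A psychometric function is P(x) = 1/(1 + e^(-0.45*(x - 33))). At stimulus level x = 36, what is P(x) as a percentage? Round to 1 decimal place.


P(x) = 1/(1 + e^(-0.45*(36 - 33)))
Exponent = -0.45 * 3 = -1.35
e^(-1.35) = 0.25924
P = 1/(1 + 0.25924) = 0.79413
Percentage = 79.4


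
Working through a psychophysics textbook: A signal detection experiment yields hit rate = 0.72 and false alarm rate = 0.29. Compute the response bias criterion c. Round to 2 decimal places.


c = -0.5 * (z(HR) + z(FAR))
z(0.72) = 0.5828
z(0.29) = -0.5534
c = -0.5 * (0.5828 + -0.5534)
= -0.5 * 0.0294
= -0.01


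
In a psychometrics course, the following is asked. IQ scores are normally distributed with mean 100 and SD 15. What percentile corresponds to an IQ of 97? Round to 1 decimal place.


z = (IQ - mean) / SD
z = (97 - 100) / 15 = -0.2
Percentile = Phi(-0.2) * 100
Phi(-0.2) = 0.42074
= 42.1


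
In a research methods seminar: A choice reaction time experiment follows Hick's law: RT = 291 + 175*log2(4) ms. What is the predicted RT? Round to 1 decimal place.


RT = 291 + 175 * log2(4)
log2(4) = 2.0
RT = 291 + 175 * 2.0
= 291 + 350.0
= 641.0 ms


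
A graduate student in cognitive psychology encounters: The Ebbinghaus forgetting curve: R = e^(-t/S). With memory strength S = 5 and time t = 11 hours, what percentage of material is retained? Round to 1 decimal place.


R = e^(-t/S)
-t/S = -11/5 = -2.2
R = e^(-2.2) = 0.110803
Percentage = 0.110803 * 100
= 11.1


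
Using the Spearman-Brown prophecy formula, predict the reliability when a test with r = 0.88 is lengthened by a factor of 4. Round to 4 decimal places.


r_new = n*r / (1 + (n-1)*r)
Numerator = 4 * 0.88 = 3.52
Denominator = 1 + 3 * 0.88 = 3.64
r_new = 3.52 / 3.64
= 0.9670


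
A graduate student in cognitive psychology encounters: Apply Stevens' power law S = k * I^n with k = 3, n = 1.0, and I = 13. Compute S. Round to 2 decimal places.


S = 3 * 13^1.0
13^1.0 = 13.0
S = 3 * 13.0
= 39.00


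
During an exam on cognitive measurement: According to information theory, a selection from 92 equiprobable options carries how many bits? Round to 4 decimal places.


H = log2(n)
H = log2(92)
= 6.5236


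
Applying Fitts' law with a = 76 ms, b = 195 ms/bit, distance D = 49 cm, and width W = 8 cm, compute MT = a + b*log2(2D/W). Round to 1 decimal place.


MT = 76 + 195 * log2(2*49/8)
2D/W = 12.25
log2(12.25) = 3.6147
MT = 76 + 195 * 3.6147
= 780.9 ms


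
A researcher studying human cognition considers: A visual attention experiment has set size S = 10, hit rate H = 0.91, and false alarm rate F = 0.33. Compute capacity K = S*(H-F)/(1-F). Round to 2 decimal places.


K = S * (H - F) / (1 - F)
H - F = 0.58
1 - F = 0.67
K = 10 * 0.58 / 0.67
= 8.66


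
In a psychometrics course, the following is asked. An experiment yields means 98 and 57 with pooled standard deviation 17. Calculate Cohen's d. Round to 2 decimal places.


Cohen's d = (M1 - M2) / S_pooled
= (98 - 57) / 17
= 41 / 17
= 2.41


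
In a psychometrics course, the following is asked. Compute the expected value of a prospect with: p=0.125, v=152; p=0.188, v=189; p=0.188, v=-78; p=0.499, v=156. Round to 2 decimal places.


EU = sum(p_i * v_i)
0.125 * 152 = 19.0
0.188 * 189 = 35.532
0.188 * -78 = -14.664
0.499 * 156 = 77.844
EU = 19.0 + 35.532 + -14.664 + 77.844
= 117.71


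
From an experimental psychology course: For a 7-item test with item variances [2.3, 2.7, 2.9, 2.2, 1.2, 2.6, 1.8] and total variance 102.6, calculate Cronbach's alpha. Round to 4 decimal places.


alpha = (k/(k-1)) * (1 - sum(s_i^2)/s_total^2)
sum(item variances) = 15.7
k/(k-1) = 7/6 = 1.166667
1 - 15.7/102.6 = 1 - 0.153021 = 0.846979
alpha = 1.166667 * 0.846979
= 0.9881


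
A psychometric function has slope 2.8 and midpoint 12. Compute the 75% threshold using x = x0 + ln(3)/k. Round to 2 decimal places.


At P = 0.75: 0.75 = 1/(1 + e^(-k*(x-x0)))
Solving: e^(-k*(x-x0)) = 1/3
x = x0 + ln(3)/k
ln(3) = 1.0986
x = 12 + 1.0986/2.8
= 12 + 0.3924
= 12.39


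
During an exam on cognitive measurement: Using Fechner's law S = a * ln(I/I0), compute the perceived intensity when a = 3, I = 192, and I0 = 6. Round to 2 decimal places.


S = 3 * ln(192/6)
I/I0 = 32.0
ln(32.0) = 3.4657
S = 3 * 3.4657
= 10.40


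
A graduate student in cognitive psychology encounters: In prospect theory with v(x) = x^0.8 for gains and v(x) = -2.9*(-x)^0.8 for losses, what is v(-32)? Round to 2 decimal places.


Since x = -32 < 0, use v(x) = -lambda*(-x)^alpha
(-x) = 32
32^0.8 = 16.0
v(-32) = -2.9 * 16.0
= -46.40


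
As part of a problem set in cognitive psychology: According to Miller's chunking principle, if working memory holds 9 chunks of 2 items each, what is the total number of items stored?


Total items = chunks * items_per_chunk
= 9 * 2
= 18


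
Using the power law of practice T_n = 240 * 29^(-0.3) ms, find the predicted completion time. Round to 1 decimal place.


T_n = 240 * 29^(-0.3)
29^(-0.3) = 0.36415
T_n = 240 * 0.36415
= 87.4 ms


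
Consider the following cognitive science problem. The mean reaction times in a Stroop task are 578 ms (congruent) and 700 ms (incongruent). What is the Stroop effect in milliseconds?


Stroop effect = RT(incongruent) - RT(congruent)
= 700 - 578
= 122 ms


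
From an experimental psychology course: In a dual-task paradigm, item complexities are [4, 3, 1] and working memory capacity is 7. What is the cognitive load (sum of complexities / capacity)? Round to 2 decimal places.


Total complexity = 4 + 3 + 1 = 8
Load = total / capacity = 8 / 7
= 1.14


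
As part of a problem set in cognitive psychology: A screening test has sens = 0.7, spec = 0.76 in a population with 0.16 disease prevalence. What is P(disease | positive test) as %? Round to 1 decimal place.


PPV = (sens * prev) / (sens * prev + (1-spec) * (1-prev))
Numerator = 0.7 * 0.16 = 0.112
P(positive and no disease) = (1 - spec) * (1 - prev) = (1 - 0.76) * (1 - 0.16) = 0.2016
Denominator = 0.112 + 0.2016 = 0.3136
PPV = 0.112 / 0.3136 = 0.357143
As percentage = 35.7


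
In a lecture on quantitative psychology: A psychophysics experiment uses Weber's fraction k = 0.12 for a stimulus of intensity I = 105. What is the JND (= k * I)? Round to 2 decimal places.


JND = k * I
JND = 0.12 * 105
= 12.60


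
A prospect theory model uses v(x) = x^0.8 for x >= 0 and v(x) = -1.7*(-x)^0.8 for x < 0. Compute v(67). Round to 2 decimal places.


Since x = 67 >= 0, use v(x) = x^0.8
67^0.8 = 28.8975
v(67) = 28.90


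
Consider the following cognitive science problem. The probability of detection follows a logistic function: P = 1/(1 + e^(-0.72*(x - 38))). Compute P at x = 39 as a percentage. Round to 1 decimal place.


P(x) = 1/(1 + e^(-0.72*(39 - 38)))
Exponent = -0.72 * 1 = -0.72
e^(-0.72) = 0.486752
P = 1/(1 + 0.486752) = 0.672607
Percentage = 67.3


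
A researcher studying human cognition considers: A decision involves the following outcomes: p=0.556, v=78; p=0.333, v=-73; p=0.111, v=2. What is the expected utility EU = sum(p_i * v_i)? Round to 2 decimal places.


EU = sum(p_i * v_i)
0.556 * 78 = 43.368
0.333 * -73 = -24.309
0.111 * 2 = 0.222
EU = 43.368 + -24.309 + 0.222
= 19.28


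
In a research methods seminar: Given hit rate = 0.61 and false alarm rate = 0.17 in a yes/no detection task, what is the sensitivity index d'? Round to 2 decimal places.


d' = z(HR) - z(FAR)
z(0.61) = 0.2793
z(0.17) = -0.9542
d' = 0.2793 - -0.9542
= 1.23


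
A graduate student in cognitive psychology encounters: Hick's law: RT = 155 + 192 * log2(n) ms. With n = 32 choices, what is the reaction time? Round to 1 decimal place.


RT = 155 + 192 * log2(32)
log2(32) = 5.0
RT = 155 + 192 * 5.0
= 155 + 960.0
= 1115.0 ms


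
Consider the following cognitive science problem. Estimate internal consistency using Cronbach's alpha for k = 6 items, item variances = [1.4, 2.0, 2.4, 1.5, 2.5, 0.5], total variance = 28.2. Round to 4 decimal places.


alpha = (k/(k-1)) * (1 - sum(s_i^2)/s_total^2)
sum(item variances) = 10.3
k/(k-1) = 6/5 = 1.2
1 - 10.3/28.2 = 1 - 0.365248 = 0.634752
alpha = 1.2 * 0.634752
= 0.7617


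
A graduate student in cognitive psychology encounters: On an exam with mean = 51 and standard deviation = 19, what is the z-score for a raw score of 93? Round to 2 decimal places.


z = (X - mu) / sigma
= (93 - 51) / 19
= 42 / 19
= 2.21


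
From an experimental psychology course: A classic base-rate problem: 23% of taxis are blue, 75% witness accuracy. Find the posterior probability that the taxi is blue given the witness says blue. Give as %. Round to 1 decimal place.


P(blue | says blue) = P(says blue | blue)*P(blue) / [P(says blue | blue)*P(blue) + P(says blue | not blue)*P(not blue)]
Numerator = 0.75 * 0.23 = 0.1725
False identification = 0.25 * 0.77 = 0.1925
P = 0.1725 / (0.1725 + 0.1925)
= 0.1725 / 0.365
As percentage = 47.3


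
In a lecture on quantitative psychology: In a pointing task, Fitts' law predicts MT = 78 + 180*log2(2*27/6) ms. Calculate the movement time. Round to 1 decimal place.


MT = 78 + 180 * log2(2*27/6)
2D/W = 9.0
log2(9.0) = 3.1699
MT = 78 + 180 * 3.1699
= 648.6 ms


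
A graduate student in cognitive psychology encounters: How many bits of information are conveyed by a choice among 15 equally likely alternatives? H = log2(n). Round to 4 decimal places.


H = log2(n)
H = log2(15)
= 3.9069


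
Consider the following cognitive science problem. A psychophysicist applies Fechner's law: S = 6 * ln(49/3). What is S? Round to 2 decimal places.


S = 6 * ln(49/3)
I/I0 = 16.333333
ln(16.333333) = 2.7932
S = 6 * 2.7932
= 16.76


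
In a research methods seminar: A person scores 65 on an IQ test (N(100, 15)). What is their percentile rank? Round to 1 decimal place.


z = (IQ - mean) / SD
z = (65 - 100) / 15 = -2.3333
Percentile = Phi(-2.3333) * 100
Phi(-2.3333) = 0.009816
= 1.0


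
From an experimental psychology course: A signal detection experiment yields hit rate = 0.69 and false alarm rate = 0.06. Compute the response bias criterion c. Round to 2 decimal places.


c = -0.5 * (z(HR) + z(FAR))
z(0.69) = 0.4959
z(0.06) = -1.5548
c = -0.5 * (0.4959 + -1.5548)
= -0.5 * -1.0589
= 0.53


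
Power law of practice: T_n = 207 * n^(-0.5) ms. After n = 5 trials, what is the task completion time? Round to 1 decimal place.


T_n = 207 * 5^(-0.5)
5^(-0.5) = 0.447214
T_n = 207 * 0.447214
= 92.6 ms


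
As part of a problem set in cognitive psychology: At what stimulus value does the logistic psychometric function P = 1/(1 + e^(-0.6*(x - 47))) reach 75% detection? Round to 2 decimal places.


At P = 0.75: 0.75 = 1/(1 + e^(-k*(x-x0)))
Solving: e^(-k*(x-x0)) = 1/3
x = x0 + ln(3)/k
ln(3) = 1.0986
x = 47 + 1.0986/0.6
= 47 + 1.831
= 48.83


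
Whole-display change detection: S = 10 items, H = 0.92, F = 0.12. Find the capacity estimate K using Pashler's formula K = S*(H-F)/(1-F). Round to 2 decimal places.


K = S * (H - F) / (1 - F)
H - F = 0.8
1 - F = 0.88
K = 10 * 0.8 / 0.88
= 9.09


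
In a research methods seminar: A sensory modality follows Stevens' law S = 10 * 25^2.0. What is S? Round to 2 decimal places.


S = 10 * 25^2.0
25^2.0 = 625.0
S = 10 * 625.0
= 6250.00


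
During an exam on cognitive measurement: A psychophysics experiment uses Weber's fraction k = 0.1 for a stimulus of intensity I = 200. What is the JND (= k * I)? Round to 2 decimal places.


JND = k * I
JND = 0.1 * 200
= 20.00


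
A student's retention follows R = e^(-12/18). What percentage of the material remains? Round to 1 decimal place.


R = e^(-t/S)
-t/S = -12/18 = -0.666667
R = e^(-0.666667) = 0.513417
Percentage = 0.513417 * 100
= 51.3


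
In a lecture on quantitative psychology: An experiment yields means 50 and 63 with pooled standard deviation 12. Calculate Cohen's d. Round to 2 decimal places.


Cohen's d = (M1 - M2) / S_pooled
= (50 - 63) / 12
= -13 / 12
= -1.08


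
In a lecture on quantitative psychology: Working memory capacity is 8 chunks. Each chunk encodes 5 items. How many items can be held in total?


Total items = chunks * items_per_chunk
= 8 * 5
= 40


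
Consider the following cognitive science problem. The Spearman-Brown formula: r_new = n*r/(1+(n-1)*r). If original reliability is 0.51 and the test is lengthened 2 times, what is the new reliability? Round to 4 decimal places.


r_new = n*r / (1 + (n-1)*r)
Numerator = 2 * 0.51 = 1.02
Denominator = 1 + 1 * 0.51 = 1.51
r_new = 1.02 / 1.51
= 0.6755


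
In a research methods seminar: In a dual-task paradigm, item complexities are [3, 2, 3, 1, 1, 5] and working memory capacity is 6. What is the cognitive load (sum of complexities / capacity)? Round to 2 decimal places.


Total complexity = 3 + 2 + 3 + 1 + 1 + 5 = 15
Load = total / capacity = 15 / 6
= 2.50


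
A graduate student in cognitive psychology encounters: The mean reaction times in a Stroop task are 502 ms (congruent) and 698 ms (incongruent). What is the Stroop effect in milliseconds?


Stroop effect = RT(incongruent) - RT(congruent)
= 698 - 502
= 196 ms


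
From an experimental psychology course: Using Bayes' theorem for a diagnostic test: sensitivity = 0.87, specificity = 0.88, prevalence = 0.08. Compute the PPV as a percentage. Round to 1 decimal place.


PPV = (sens * prev) / (sens * prev + (1-spec) * (1-prev))
Numerator = 0.87 * 0.08 = 0.0696
P(positive and no disease) = (1 - spec) * (1 - prev) = (1 - 0.88) * (1 - 0.08) = 0.1104
Denominator = 0.0696 + 0.1104 = 0.18
PPV = 0.0696 / 0.18 = 0.386667
As percentage = 38.7


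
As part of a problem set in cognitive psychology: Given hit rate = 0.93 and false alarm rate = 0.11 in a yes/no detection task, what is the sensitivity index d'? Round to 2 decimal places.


d' = z(HR) - z(FAR)
z(0.93) = 1.4758
z(0.11) = -1.2265
d' = 1.4758 - -1.2265
= 2.70


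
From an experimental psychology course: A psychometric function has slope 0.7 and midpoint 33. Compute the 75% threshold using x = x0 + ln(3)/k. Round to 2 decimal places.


At P = 0.75: 0.75 = 1/(1 + e^(-k*(x-x0)))
Solving: e^(-k*(x-x0)) = 1/3
x = x0 + ln(3)/k
ln(3) = 1.0986
x = 33 + 1.0986/0.7
= 33 + 1.5694
= 34.57


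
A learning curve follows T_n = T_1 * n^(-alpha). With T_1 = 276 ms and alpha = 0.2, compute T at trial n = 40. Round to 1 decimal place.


T_n = 276 * 40^(-0.2)
40^(-0.2) = 0.478176
T_n = 276 * 0.478176
= 132.0 ms


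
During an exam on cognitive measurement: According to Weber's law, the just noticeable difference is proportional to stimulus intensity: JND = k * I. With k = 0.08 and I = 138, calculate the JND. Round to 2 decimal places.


JND = k * I
JND = 0.08 * 138
= 11.04


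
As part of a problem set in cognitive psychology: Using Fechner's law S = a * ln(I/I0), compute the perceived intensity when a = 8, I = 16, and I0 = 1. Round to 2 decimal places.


S = 8 * ln(16/1)
I/I0 = 16.0
ln(16.0) = 2.7726
S = 8 * 2.7726
= 22.18


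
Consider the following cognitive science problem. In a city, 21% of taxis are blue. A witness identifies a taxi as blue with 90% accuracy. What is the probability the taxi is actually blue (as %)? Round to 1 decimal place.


P(blue | says blue) = P(says blue | blue)*P(blue) / [P(says blue | blue)*P(blue) + P(says blue | not blue)*P(not blue)]
Numerator = 0.9 * 0.21 = 0.189
False identification = 0.1 * 0.79 = 0.079
P = 0.189 / (0.189 + 0.079)
= 0.189 / 0.268
As percentage = 70.5


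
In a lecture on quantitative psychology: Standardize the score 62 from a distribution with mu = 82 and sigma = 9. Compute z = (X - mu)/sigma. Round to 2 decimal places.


z = (X - mu) / sigma
= (62 - 82) / 9
= -20 / 9
= -2.22


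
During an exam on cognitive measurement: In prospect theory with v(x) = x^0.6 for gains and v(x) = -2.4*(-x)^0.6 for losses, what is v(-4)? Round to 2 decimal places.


Since x = -4 < 0, use v(x) = -lambda*(-x)^alpha
(-x) = 4
4^0.6 = 2.2974
v(-4) = -2.4 * 2.2974
= -5.51


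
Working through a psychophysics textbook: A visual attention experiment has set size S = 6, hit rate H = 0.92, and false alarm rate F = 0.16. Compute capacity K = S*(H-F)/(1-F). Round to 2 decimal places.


K = S * (H - F) / (1 - F)
H - F = 0.76
1 - F = 0.84
K = 6 * 0.76 / 0.84
= 5.43


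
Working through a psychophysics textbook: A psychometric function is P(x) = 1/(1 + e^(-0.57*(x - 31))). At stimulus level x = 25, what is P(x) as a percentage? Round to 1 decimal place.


P(x) = 1/(1 + e^(-0.57*(25 - 31)))
Exponent = -0.57 * -6 = 3.42
e^(3.42) = 30.569415
P = 1/(1 + 30.569415) = 0.031676
Percentage = 3.2


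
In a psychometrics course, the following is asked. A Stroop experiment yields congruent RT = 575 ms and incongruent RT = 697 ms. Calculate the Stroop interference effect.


Stroop effect = RT(incongruent) - RT(congruent)
= 697 - 575
= 122 ms


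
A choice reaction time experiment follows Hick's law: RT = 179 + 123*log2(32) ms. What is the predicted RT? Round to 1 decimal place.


RT = 179 + 123 * log2(32)
log2(32) = 5.0
RT = 179 + 123 * 5.0
= 179 + 615.0
= 794.0 ms


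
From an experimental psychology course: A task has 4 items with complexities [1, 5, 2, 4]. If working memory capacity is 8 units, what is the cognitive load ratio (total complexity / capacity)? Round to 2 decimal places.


Total complexity = 1 + 5 + 2 + 4 = 12
Load = total / capacity = 12 / 8
= 1.50


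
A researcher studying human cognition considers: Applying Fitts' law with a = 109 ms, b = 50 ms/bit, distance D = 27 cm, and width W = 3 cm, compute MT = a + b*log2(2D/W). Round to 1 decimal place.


MT = 109 + 50 * log2(2*27/3)
2D/W = 18.0
log2(18.0) = 4.1699
MT = 109 + 50 * 4.1699
= 317.5 ms


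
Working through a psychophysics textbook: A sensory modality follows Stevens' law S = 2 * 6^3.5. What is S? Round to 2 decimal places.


S = 2 * 6^3.5
6^3.5 = 529.0898
S = 2 * 529.0898
= 1058.18


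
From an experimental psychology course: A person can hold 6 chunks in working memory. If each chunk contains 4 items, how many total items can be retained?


Total items = chunks * items_per_chunk
= 6 * 4
= 24


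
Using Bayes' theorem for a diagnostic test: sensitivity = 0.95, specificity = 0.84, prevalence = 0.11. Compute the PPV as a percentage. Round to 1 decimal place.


PPV = (sens * prev) / (sens * prev + (1-spec) * (1-prev))
Numerator = 0.95 * 0.11 = 0.1045
P(positive and no disease) = (1 - spec) * (1 - prev) = (1 - 0.84) * (1 - 0.11) = 0.1424
Denominator = 0.1045 + 0.1424 = 0.2469
PPV = 0.1045 / 0.2469 = 0.423248
As percentage = 42.3


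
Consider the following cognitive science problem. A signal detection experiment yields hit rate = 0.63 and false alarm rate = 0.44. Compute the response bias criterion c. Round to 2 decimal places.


c = -0.5 * (z(HR) + z(FAR))
z(0.63) = 0.3319
z(0.44) = -0.151
c = -0.5 * (0.3319 + -0.151)
= -0.5 * 0.1809
= -0.09


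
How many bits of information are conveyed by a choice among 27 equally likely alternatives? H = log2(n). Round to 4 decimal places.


H = log2(n)
H = log2(27)
= 4.7549


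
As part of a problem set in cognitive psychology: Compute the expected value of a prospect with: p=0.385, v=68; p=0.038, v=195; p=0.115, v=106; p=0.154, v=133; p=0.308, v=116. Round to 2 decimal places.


EU = sum(p_i * v_i)
0.385 * 68 = 26.18
0.038 * 195 = 7.41
0.115 * 106 = 12.19
0.154 * 133 = 20.482
0.308 * 116 = 35.728
EU = 26.18 + 7.41 + 12.19 + 20.482 + 35.728
= 101.99


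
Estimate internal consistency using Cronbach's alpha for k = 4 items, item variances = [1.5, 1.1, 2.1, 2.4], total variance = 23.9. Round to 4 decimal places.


alpha = (k/(k-1)) * (1 - sum(s_i^2)/s_total^2)
sum(item variances) = 7.1
k/(k-1) = 4/3 = 1.333333
1 - 7.1/23.9 = 1 - 0.297071 = 0.702929
alpha = 1.333333 * 0.702929
= 0.9372


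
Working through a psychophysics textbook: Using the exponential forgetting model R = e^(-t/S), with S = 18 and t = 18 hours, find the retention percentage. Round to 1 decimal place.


R = e^(-t/S)
-t/S = -18/18 = -1.0
R = e^(-1.0) = 0.367879
Percentage = 0.367879 * 100
= 36.8


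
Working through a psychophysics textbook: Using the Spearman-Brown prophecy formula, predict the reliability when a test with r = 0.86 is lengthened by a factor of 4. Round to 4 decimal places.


r_new = n*r / (1 + (n-1)*r)
Numerator = 4 * 0.86 = 3.44
Denominator = 1 + 3 * 0.86 = 3.58
r_new = 3.44 / 3.58
= 0.9609


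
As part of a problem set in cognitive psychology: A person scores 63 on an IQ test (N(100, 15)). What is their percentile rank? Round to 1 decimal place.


z = (IQ - mean) / SD
z = (63 - 100) / 15 = -2.4667
Percentile = Phi(-2.4667) * 100
Phi(-2.4667) = 0.006818
= 0.7


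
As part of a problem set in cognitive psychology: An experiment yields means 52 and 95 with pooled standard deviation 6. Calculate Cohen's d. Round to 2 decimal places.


Cohen's d = (M1 - M2) / S_pooled
= (52 - 95) / 6
= -43 / 6
= -7.17


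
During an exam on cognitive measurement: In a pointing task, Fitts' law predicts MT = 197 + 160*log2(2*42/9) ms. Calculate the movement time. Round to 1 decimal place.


MT = 197 + 160 * log2(2*42/9)
2D/W = 9.333333
log2(9.333333) = 3.2224
MT = 197 + 160 * 3.2224
= 712.6 ms


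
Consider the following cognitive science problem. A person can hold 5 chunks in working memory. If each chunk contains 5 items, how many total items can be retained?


Total items = chunks * items_per_chunk
= 5 * 5
= 25


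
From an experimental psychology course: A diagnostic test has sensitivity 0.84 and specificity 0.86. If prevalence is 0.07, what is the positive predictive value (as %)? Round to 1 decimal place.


PPV = (sens * prev) / (sens * prev + (1-spec) * (1-prev))
Numerator = 0.84 * 0.07 = 0.0588
P(positive and no disease) = (1 - spec) * (1 - prev) = (1 - 0.86) * (1 - 0.07) = 0.1302
Denominator = 0.0588 + 0.1302 = 0.189
PPV = 0.0588 / 0.189 = 0.311111
As percentage = 31.1


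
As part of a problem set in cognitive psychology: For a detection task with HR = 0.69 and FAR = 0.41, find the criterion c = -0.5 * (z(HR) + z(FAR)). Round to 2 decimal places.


c = -0.5 * (z(HR) + z(FAR))
z(0.69) = 0.4959
z(0.41) = -0.2275
c = -0.5 * (0.4959 + -0.2275)
= -0.5 * 0.2684
= -0.13


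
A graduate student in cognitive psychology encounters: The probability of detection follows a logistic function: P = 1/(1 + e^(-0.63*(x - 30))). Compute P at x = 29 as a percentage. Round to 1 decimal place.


P(x) = 1/(1 + e^(-0.63*(29 - 30)))
Exponent = -0.63 * -1 = 0.63
e^(0.63) = 1.877611
P = 1/(1 + 1.877611) = 0.34751
Percentage = 34.8


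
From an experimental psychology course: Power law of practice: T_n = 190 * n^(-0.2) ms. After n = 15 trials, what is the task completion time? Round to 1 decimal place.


T_n = 190 * 15^(-0.2)
15^(-0.2) = 0.581811
T_n = 190 * 0.581811
= 110.5 ms


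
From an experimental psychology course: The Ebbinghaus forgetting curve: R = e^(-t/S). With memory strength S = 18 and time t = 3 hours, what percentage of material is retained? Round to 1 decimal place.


R = e^(-t/S)
-t/S = -3/18 = -0.166667
R = e^(-0.166667) = 0.846481
Percentage = 0.846481 * 100
= 84.6


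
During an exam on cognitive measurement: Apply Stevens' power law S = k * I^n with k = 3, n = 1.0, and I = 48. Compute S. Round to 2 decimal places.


S = 3 * 48^1.0
48^1.0 = 48.0
S = 3 * 48.0
= 144.00


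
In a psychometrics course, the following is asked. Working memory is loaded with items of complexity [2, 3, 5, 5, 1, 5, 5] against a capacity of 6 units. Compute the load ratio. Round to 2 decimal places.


Total complexity = 2 + 3 + 5 + 5 + 1 + 5 + 5 = 26
Load = total / capacity = 26 / 6
= 4.33


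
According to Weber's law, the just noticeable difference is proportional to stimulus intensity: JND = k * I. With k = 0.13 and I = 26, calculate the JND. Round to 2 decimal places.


JND = k * I
JND = 0.13 * 26
= 3.38


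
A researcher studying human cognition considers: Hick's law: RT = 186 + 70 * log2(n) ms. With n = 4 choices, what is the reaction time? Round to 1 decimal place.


RT = 186 + 70 * log2(4)
log2(4) = 2.0
RT = 186 + 70 * 2.0
= 186 + 140.0
= 326.0 ms


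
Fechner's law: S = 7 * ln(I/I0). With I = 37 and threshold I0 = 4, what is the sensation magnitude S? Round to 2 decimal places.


S = 7 * ln(37/4)
I/I0 = 9.25
ln(9.25) = 2.2246
S = 7 * 2.2246
= 15.57
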